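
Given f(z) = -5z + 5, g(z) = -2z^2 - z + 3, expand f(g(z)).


Substitute g(z) into f:
f(g(z)) = -5*(-2z^2 - z + 3) + 5
Expand and combine: 10z^2 + 5z - 10


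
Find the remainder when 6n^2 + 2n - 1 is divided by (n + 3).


By the Remainder Theorem, the remainder equals p(-3):
  6*(-3)^2 = 54
  2*(-3)^1 = -6
  constant: -1
Sum: 54 - 6 - 1 = 47


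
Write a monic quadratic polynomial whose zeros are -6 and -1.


p(u) = (u + 6)(u + 1)
Expand: u^2 + 7u + 6


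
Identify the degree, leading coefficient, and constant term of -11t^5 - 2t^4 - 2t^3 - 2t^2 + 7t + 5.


Highest power of t is 5, with coefficient -11. Constant term is 5.
Degree = 5, leading coefficient = -11, constant term = 5


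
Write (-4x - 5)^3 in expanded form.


Expand (-4x - 5)^3 by repeated multiplication:
  (-4x - 5)^2 = 16x^2 + 40x + 25
= -64x^3 - 240x^2 - 300x - 125


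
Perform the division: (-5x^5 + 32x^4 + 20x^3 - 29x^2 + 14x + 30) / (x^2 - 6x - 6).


(-5x^5 + 32x^4 + 20x^3 - 29x^2 + 14x + 30) / (x^2 - 6x - 6)
Step 1: -5x^3 * (x^2 - 6x - 6) = -5x^5 + 30x^4 + 30x^3; subtract.
Step 2: 2x^2 * (x^2 - 6x - 6) = 2x^4 - 12x^3 - 12x^2; subtract.
Step 3: 2x * (x^2 - 6x - 6) = 2x^3 - 12x^2 - 12x; subtract.
Step 4: -5 * (x^2 - 6x - 6) = -5x^2 + 30x + 30; subtract.
Quotient: -5x^3 + 2x^2 + 2x - 5, Remainder: -4x


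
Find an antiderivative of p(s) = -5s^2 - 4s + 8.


Reverse power rule on each term:
  ∫ -5s^2 ds = -(5/3)s^3
  ∫ -4s ds = -2s^2
  ∫ 8 ds = 8s
F(s) = -(5/3)s^3 - 2s^2 + 8s + C


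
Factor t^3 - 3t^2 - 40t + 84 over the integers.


Try integer roots (divisors of 84). t=7: p(7)=0.
Divide out (t - 7): quotient is t^2 + 4t - 12.
Factor the quadratic: (t - 2)(t + 6)
Result: (t - 7)(t - 2)(t + 6)


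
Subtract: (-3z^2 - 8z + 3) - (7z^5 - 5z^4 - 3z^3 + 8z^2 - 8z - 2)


Distribute the minus sign:
  (-3z^2 - 8z + 3)
- (7z^5 - 5z^4 - 3z^3 + 8z^2 - 8z - 2)
Negate second polynomial: -7z^5 + 5z^4 + 3z^3 - 8z^2 + 8z + 2
Add: -7z^5 + 5z^4 + 3z^3 - 11z^2 + 5


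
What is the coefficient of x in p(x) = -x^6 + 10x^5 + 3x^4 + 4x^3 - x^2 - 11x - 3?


Read off the coefficient of x: -11


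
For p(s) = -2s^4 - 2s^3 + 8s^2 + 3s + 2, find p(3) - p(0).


p(3) = -133
p(0) = 2
p(3) - p(0) = -133 - 2 = -135


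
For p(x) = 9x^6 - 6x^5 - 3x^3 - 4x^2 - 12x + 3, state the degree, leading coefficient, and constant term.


Highest power of x is 6, with coefficient 9. Constant term is 3.
Degree = 6, leading coefficient = 9, constant term = 3


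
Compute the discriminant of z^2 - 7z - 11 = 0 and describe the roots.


D = b^2 - 4ac = (-7)^2 - 4(1)(-11) = 49 + 44 = 93
Since D > 0: two distinct irrational roots


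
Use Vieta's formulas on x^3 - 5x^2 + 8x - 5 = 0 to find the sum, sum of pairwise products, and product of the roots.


Monic cubic x^3+bx^2+cx+d=0: sum=-b, pairwise sum=c, product=-d.
b=-5, c=8, d=-5
r1+r2+r3 = 5
r1r2+r1r3+r2r3 = 8
r1r2r3 = 5


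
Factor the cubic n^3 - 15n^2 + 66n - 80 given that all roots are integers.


Try integer roots (divisors of -80). n=8: p(8)=0.
Divide out (n - 8): quotient is n^2 - 7n + 10.
Factor the quadratic: (n - 5)(n - 2)
Result: (n - 8)(n - 5)(n - 2)


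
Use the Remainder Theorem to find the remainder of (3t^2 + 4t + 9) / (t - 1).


By the Remainder Theorem, the remainder equals p(1):
  3*(1)^2 = 3
  4*(1)^1 = 4
  constant: 9
Sum: 3 + 4 + 9 = 16


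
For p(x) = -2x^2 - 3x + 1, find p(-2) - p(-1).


p(-2) = -1
p(-1) = 2
p(-2) - p(-1) = -1 - 2 = -3


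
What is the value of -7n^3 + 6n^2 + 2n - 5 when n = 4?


Using direct substitution:
  -7 * (4)^3 = -448
  6 * (4)^2 = 96
  2 * (4)^1 = 8
  constant: -5
Sum = -448 + 96 + 8 - 5 = -349


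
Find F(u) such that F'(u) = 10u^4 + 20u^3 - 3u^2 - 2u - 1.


Reverse power rule on each term:
  ∫ 10u^4 du = 2u^5
  ∫ 20u^3 du = 5u^4
  ∫ -3u^2 du = -u^3
  ∫ -2u du = -u^2
  ∫ -1 du = -u
F(u) = 2u^5 + 5u^4 - u^3 - u^2 - u + C


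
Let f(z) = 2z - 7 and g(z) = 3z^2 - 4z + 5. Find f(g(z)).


Substitute g(z) into f:
f(g(z)) = 2*(3z^2 - 4z + 5) + (-7)
Expand and combine: 6z^2 - 8z + 3


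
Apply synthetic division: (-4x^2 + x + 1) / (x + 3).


Synthetic division with c = -3. Coefficients: -4, 1, 1
Bring down -4.
  -4 * -3 = 12; 12 + 1 = 13
  13 * -3 = -39; -39 + 1 = -38
Quotient: -4x + 13, Remainder: -38


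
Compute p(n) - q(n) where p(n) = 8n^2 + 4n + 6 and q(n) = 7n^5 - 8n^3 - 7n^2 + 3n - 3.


Distribute the minus sign:
  (8n^2 + 4n + 6)
- (7n^5 - 8n^3 - 7n^2 + 3n - 3)
Negate second polynomial: -7n^5 + 8n^3 + 7n^2 - 3n + 3
Add: -7n^5 + 8n^3 + 15n^2 + n + 9


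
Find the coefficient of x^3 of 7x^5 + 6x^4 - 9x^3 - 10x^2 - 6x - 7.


Read off the coefficient of x^3: -9


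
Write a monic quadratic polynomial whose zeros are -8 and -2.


p(x) = (x + 8)(x + 2)
Expand: x^2 + 10x + 16


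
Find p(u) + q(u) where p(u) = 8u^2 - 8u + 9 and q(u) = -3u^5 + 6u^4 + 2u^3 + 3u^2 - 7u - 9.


Align terms by degree and add:
  8u^2 - 8u + 9
  -3u^5 + 6u^4 + 2u^3 + 3u^2 - 7u - 9
= -3u^5 + 6u^4 + 2u^3 + 11u^2 - 15u


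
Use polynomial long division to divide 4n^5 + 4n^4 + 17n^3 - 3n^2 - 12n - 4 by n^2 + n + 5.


(4n^5 + 4n^4 + 17n^3 - 3n^2 - 12n - 4) / (n^2 + n + 5)
Step 1: 4n^3 * (n^2 + n + 5) = 4n^5 + 4n^4 + 20n^3; subtract.
Step 2: 0 * (n^2 + n + 5) = 0; subtract.
Step 3: -3n * (n^2 + n + 5) = -3n^3 - 3n^2 - 15n; subtract.
Step 4: 0 * (n^2 + n + 5) = 0; subtract.
Quotient: 4n^3 - 3n, Remainder: 3n - 4


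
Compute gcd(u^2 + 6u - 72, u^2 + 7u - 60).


Factor each:
  u^2 + 6u - 72 = (u + 12)(u - 6)
  u^2 + 7u - 60 = (u + 12)(u - 5)
Common monic factor: u + 12


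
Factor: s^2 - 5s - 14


Roots satisfy r1 + r2 = -b/a = 5 and r1*r2 = c/a = -14.
So r1 = -2, r2 = 7.
s^2 - 5s - 14 = (s - r1)(s - r2) = (s + 2)(s - 7)


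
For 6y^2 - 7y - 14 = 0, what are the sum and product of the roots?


For ay^2+by+c=0: sum = -b/a, product = c/a.
a=6, b=-7, c=-14
Sum = -(-7)/6 = 7/6
Product = (-14)/6 = -7/3


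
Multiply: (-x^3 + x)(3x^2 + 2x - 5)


Distribute each term of the first polynomial:
  (-x^3)(3x^2 + 2x - 5) = -3x^5 - 2x^4 + 5x^3
  (x)(3x^2 + 2x - 5) = 3x^3 + 2x^2 - 5x
Sum: -3x^5 - 2x^4 + 8x^3 + 2x^2 - 5x


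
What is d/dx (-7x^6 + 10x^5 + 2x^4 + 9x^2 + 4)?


Apply the power rule term by term:
  d/dx(-7x^6) = -42x^5
  d/dx(10x^5) = 50x^4
  d/dx(2x^4) = 8x^3
  d/dx(9x^2) = 18x
  d/dx(4) = 0
p'(x) = -42x^5 + 50x^4 + 8x^3 + 18x


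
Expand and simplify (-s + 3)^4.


Expand (-s + 3)^4 by repeated multiplication:
  (-s + 3)^2 = s^2 - 6s + 9
  (-s + 3)^3 = -s^3 + 9s^2 - 27s + 27
= s^4 - 12s^3 + 54s^2 - 108s + 81


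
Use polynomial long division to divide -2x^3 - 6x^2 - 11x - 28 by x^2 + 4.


(-2x^3 - 6x^2 - 11x - 28) / (x^2 + 4)
Step 1: -2x * (x^2 + 4) = -2x^3 - 8x; subtract.
Step 2: -6 * (x^2 + 4) = -6x^2 - 24; subtract.
Quotient: -2x - 6, Remainder: -3x - 4


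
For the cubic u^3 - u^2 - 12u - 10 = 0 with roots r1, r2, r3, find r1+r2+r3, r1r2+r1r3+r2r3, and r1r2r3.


Monic cubic u^3+bu^2+cu+d=0: sum=-b, pairwise sum=c, product=-d.
b=-1, c=-12, d=-10
r1+r2+r3 = 1
r1r2+r1r3+r2r3 = -12
r1r2r3 = 10


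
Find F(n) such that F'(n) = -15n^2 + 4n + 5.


Reverse power rule on each term:
  ∫ -15n^2 dn = -5n^3
  ∫ 4n dn = 2n^2
  ∫ 5 dn = 5n
F(n) = -5n^3 + 2n^2 + 5n + C


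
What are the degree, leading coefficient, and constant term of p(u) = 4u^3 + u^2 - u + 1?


Highest power of u is 3, with coefficient 4. Constant term is 1.
Degree = 3, leading coefficient = 4, constant term = 1


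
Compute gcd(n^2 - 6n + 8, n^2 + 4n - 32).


Factor each:
  n^2 - 6n + 8 = (n - 4)(n - 2)
  n^2 + 4n - 32 = (n - 4)(n + 8)
Common monic factor: n - 4


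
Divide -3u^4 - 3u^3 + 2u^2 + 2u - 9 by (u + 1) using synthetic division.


Synthetic division with c = -1. Coefficients: -3, -3, 2, 2, -9
Bring down -3.
  -3 * -1 = 3; 3 - 3 = 0
  0 * -1 = 0; 0 + 2 = 2
  2 * -1 = -2; -2 + 2 = 0
  0 * -1 = 0; 0 - 9 = -9
Quotient: -3u^3 + 2u, Remainder: -9


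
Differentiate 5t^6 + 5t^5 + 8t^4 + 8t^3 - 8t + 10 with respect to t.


Apply the power rule term by term:
  d/dt(5t^6) = 30t^5
  d/dt(5t^5) = 25t^4
  d/dt(8t^4) = 32t^3
  d/dt(8t^3) = 24t^2
  d/dt(-8t) = -8
  d/dt(10) = 0
p'(t) = 30t^5 + 25t^4 + 32t^3 + 24t^2 - 8


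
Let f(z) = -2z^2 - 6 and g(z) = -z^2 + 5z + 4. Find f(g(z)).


Substitute g(z) into f:
f(g(z)) = -2*(-z^2 + 5z + 4)^2 + (-6)
(-z^2 + 5z + 4)^2 = z^4 - 10z^3 + 17z^2 + 40z + 16
Expand and combine: -2z^4 + 20z^3 - 34z^2 - 80z - 38


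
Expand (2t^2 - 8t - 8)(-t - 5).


Distribute each term of the first polynomial:
  (2t^2)(-t - 5) = -2t^3 - 10t^2
  (-8t)(-t - 5) = 8t^2 + 40t
  (-8)(-t - 5) = 8t + 40
Sum: -2t^3 - 2t^2 + 48t + 40


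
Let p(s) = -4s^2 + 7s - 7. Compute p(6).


Using direct substitution:
  -4 * (6)^2 = -144
  7 * (6)^1 = 42
  constant: -7
Sum = -144 + 42 - 7 = -109


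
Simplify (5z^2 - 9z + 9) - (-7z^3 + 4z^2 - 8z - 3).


Distribute the minus sign:
  (5z^2 - 9z + 9)
- (-7z^3 + 4z^2 - 8z - 3)
Negate second polynomial: 7z^3 - 4z^2 + 8z + 3
Add: 7z^3 + z^2 - z + 12


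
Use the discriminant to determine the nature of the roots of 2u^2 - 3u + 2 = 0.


D = b^2 - 4ac = (-3)^2 - 4(2)(2) = 9 - 16 = -7
Since D < 0: two complex conjugate roots (no real roots)


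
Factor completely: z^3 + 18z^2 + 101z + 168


Try integer roots (divisors of 168). z=-7: p(-7)=0.
Divide out (z + 7): quotient is z^2 + 11z + 24.
Factor the quadratic: (z + 8)(z + 3)
Result: (z + 7)(z + 8)(z + 3)


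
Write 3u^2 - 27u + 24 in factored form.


Roots satisfy r1 + r2 = -b/a = 9 and r1*r2 = c/a = 8.
So r1 = 1, r2 = 8.
3u^2 - 27u + 24 = 3(u - r1)(u - r2) = 3(u - 1)(u - 8)


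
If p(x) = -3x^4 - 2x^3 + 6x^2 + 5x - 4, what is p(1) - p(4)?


p(1) = 2
p(4) = -784
p(1) - p(4) = 2 + 784 = 786


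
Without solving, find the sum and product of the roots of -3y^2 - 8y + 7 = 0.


For ay^2+by+c=0: sum = -b/a, product = c/a.
a=-3, b=-8, c=7
Sum = -(-8)/-3 = -8/3
Product = (7)/-3 = -7/3


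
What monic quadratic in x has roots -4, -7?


p(x) = (x + 4)(x + 7)
Expand: x^2 + 11x + 28


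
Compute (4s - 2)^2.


Expand (4s - 2)^2 by repeated multiplication:
= 16s^2 - 16s + 4


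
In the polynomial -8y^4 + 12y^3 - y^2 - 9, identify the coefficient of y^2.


Read off the coefficient of y^2: -1


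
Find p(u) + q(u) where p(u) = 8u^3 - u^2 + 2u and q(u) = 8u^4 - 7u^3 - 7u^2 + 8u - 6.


Align terms by degree and add:
  8u^3 - u^2 + 2u
+ 8u^4 - 7u^3 - 7u^2 + 8u - 6
= 8u^4 + u^3 - 8u^2 + 10u - 6


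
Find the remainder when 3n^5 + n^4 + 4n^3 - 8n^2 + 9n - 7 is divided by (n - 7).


By the Remainder Theorem, the remainder equals p(7):
  3*(7)^5 = 50421
  1*(7)^4 = 2401
  4*(7)^3 = 1372
  -8*(7)^2 = -392
  9*(7)^1 = 63
  constant: -7
Sum: 50421 + 2401 + 1372 - 392 + 63 - 7 = 53858


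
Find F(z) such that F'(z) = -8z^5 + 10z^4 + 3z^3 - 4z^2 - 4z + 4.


Reverse power rule on each term:
  ∫ -8z^5 dz = -(4/3)z^6
  ∫ 10z^4 dz = 2z^5
  ∫ 3z^3 dz = (3/4)z^4
  ∫ -4z^2 dz = -(4/3)z^3
  ∫ -4z dz = -2z^2
  ∫ 4 dz = 4z
F(z) = -(4/3)z^6 + 2z^5 + (3/4)z^4 - (4/3)z^3 - 2z^2 + 4z + C


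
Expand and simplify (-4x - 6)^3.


Expand (-4x - 6)^3 by repeated multiplication:
  (-4x - 6)^2 = 16x^2 + 48x + 36
= -64x^3 - 288x^2 - 432x - 216


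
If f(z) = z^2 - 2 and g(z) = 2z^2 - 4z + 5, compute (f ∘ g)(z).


Substitute g(z) into f:
f(g(z)) = 1*(2z^2 - 4z + 5)^2 + (-2)
(2z^2 - 4z + 5)^2 = 4z^4 - 16z^3 + 36z^2 - 40z + 25
Expand and combine: 4z^4 - 16z^3 + 36z^2 - 40z + 23


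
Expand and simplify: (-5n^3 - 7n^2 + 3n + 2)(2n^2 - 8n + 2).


Distribute each term of the first polynomial:
  (-5n^3)(2n^2 - 8n + 2) = -10n^5 + 40n^4 - 10n^3
  (-7n^2)(2n^2 - 8n + 2) = -14n^4 + 56n^3 - 14n^2
  (3n)(2n^2 - 8n + 2) = 6n^3 - 24n^2 + 6n
  (2)(2n^2 - 8n + 2) = 4n^2 - 16n + 4
Sum: -10n^5 + 26n^4 + 52n^3 - 34n^2 - 10n + 4


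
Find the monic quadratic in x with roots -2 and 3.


p(x) = (x + 2)(x - 3)
Expand: x^2 - x - 6


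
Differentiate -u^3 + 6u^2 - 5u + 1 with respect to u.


Apply the power rule term by term:
  d/du(-u^3) = -3u^2
  d/du(6u^2) = 12u
  d/du(-5u) = -5
  d/du(1) = 0
p'(u) = -3u^2 + 12u - 5


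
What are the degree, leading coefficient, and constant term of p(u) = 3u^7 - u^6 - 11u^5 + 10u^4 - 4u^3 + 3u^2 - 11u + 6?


Highest power of u is 7, with coefficient 3. Constant term is 6.
Degree = 7, leading coefficient = 3, constant term = 6


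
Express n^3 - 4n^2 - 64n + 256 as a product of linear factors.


Try integer roots (divisors of 256). n=-8: p(-8)=0.
Divide out (n + 8): quotient is n^2 - 12n + 32.
Factor the quadratic: (n - 8)(n - 4)
Result: (n + 8)(n - 8)(n - 4)


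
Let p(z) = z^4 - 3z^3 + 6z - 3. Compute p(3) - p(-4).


p(3) = 15
p(-4) = 421
p(3) - p(-4) = 15 - 421 = -406


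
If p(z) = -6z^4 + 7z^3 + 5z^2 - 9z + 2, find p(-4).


Using direct substitution:
  -6 * (-4)^4 = -1536
  7 * (-4)^3 = -448
  5 * (-4)^2 = 80
  -9 * (-4)^1 = 36
  constant: 2
Sum = -1536 - 448 + 80 + 36 + 2 = -1866


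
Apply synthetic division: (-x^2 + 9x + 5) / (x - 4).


Synthetic division with c = 4. Coefficients: -1, 9, 5
Bring down -1.
  -1 * 4 = -4; -4 + 9 = 5
  5 * 4 = 20; 20 + 5 = 25
Quotient: -x + 5, Remainder: 25


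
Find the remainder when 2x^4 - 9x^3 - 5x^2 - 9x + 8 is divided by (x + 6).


By the Remainder Theorem, the remainder equals p(-6):
  2*(-6)^4 = 2592
  -9*(-6)^3 = 1944
  -5*(-6)^2 = -180
  -9*(-6)^1 = 54
  constant: 8
Sum: 2592 + 1944 - 180 + 54 + 8 = 4418


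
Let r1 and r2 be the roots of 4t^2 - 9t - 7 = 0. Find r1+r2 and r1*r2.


For at^2+bt+c=0: sum = -b/a, product = c/a.
a=4, b=-9, c=-7
Sum = -(-9)/4 = 9/4
Product = (-7)/4 = -7/4


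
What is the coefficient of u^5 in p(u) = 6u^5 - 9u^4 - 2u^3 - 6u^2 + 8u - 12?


Read off the coefficient of u^5: 6


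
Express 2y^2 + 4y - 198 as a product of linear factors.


Roots satisfy r1 + r2 = -b/a = -2 and r1*r2 = c/a = -99.
So r1 = 9, r2 = -11.
2y^2 + 4y - 198 = 2(y - r1)(y - r2) = 2(y - 9)(y + 11)


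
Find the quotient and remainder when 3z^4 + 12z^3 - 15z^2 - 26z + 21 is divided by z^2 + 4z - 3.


(3z^4 + 12z^3 - 15z^2 - 26z + 21) / (z^2 + 4z - 3)
Step 1: 3z^2 * (z^2 + 4z - 3) = 3z^4 + 12z^3 - 9z^2; subtract.
Step 2: 0 * (z^2 + 4z - 3) = 0; subtract.
Step 3: -6 * (z^2 + 4z - 3) = -6z^2 - 24z + 18; subtract.
Quotient: 3z^2 - 6, Remainder: -2z + 3


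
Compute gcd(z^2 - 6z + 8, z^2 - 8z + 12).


Factor each:
  z^2 - 6z + 8 = (z - 2)(z - 4)
  z^2 - 8z + 12 = (z - 2)(z - 6)
Common monic factor: z - 2


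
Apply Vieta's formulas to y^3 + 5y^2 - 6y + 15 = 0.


Monic cubic y^3+by^2+cy+d=0: sum=-b, pairwise sum=c, product=-d.
b=5, c=-6, d=15
r1+r2+r3 = -5
r1r2+r1r3+r2r3 = -6
r1r2r3 = -15


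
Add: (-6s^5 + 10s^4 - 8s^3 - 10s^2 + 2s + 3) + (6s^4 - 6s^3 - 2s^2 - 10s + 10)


Align terms by degree and add:
  -6s^5 + 10s^4 - 8s^3 - 10s^2 + 2s + 3
+ 6s^4 - 6s^3 - 2s^2 - 10s + 10
= -6s^5 + 16s^4 - 14s^3 - 12s^2 - 8s + 13


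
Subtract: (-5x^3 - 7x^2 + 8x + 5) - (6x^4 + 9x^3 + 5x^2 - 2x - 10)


Distribute the minus sign:
  (-5x^3 - 7x^2 + 8x + 5)
- (6x^4 + 9x^3 + 5x^2 - 2x - 10)
Negate second polynomial: -6x^4 - 9x^3 - 5x^2 + 2x + 10
Add: -6x^4 - 14x^3 - 12x^2 + 10x + 15


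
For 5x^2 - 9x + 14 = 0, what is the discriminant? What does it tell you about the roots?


D = b^2 - 4ac = (-9)^2 - 4(5)(14) = 81 - 280 = -199
Since D < 0: two complex conjugate roots (no real roots)


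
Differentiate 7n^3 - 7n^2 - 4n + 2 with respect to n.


Apply the power rule term by term:
  d/dn(7n^3) = 21n^2
  d/dn(-7n^2) = -14n
  d/dn(-4n) = -4
  d/dn(2) = 0
p'(n) = 21n^2 - 14n - 4


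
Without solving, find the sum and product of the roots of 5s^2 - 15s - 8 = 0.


For as^2+bs+c=0: sum = -b/a, product = c/a.
a=5, b=-15, c=-8
Sum = -(-15)/5 = 3
Product = (-8)/5 = -8/5


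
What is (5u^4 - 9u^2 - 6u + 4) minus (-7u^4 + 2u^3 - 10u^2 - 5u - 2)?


Distribute the minus sign:
  (5u^4 - 9u^2 - 6u + 4)
- (-7u^4 + 2u^3 - 10u^2 - 5u - 2)
Negate second polynomial: 7u^4 - 2u^3 + 10u^2 + 5u + 2
Add: 12u^4 - 2u^3 + u^2 - u + 6


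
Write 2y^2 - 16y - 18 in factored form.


Roots satisfy r1 + r2 = -b/a = 8 and r1*r2 = c/a = -9.
So r1 = -1, r2 = 9.
2y^2 - 16y - 18 = 2(y - r1)(y - r2) = 2(y + 1)(y - 9)


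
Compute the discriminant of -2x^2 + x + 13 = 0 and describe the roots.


D = b^2 - 4ac = (1)^2 - 4(-2)(13) = 1 + 104 = 105
Since D > 0: two distinct irrational roots


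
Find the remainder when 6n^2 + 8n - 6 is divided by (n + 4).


By the Remainder Theorem, the remainder equals p(-4):
  6*(-4)^2 = 96
  8*(-4)^1 = -32
  constant: -6
Sum: 96 - 32 - 6 = 58


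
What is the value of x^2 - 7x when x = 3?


Using direct substitution:
  1 * (3)^2 = 9
  -7 * (3)^1 = -21
  constant: 0
Sum = 9 - 21 + 0 = -12


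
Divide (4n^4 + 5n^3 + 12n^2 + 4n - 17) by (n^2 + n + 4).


(4n^4 + 5n^3 + 12n^2 + 4n - 17) / (n^2 + n + 4)
Step 1: 4n^2 * (n^2 + n + 4) = 4n^4 + 4n^3 + 16n^2; subtract.
Step 2: n * (n^2 + n + 4) = n^3 + n^2 + 4n; subtract.
Step 3: -5 * (n^2 + n + 4) = -5n^2 - 5n - 20; subtract.
Quotient: 4n^2 + n - 5, Remainder: 5n + 3


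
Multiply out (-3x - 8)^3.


Expand (-3x - 8)^3 by repeated multiplication:
  (-3x - 8)^2 = 9x^2 + 48x + 64
= -27x^3 - 216x^2 - 576x - 512


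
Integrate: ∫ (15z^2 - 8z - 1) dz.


Reverse power rule on each term:
  ∫ 15z^2 dz = 5z^3
  ∫ -8z dz = -4z^2
  ∫ -1 dz = -z
F(z) = 5z^3 - 4z^2 - z + C


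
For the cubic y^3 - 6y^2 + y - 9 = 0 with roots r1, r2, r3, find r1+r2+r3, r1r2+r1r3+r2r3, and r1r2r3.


Monic cubic y^3+by^2+cy+d=0: sum=-b, pairwise sum=c, product=-d.
b=-6, c=1, d=-9
r1+r2+r3 = 6
r1r2+r1r3+r2r3 = 1
r1r2r3 = 9


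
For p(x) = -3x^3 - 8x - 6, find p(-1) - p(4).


p(-1) = 5
p(4) = -230
p(-1) - p(4) = 5 + 230 = 235


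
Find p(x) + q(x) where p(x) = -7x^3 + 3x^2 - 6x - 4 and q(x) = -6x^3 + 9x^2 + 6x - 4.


Align terms by degree and add:
  -7x^3 + 3x^2 - 6x - 4
  -6x^3 + 9x^2 + 6x - 4
= -13x^3 + 12x^2 - 8


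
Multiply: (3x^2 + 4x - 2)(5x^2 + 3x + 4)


Distribute each term of the first polynomial:
  (3x^2)(5x^2 + 3x + 4) = 15x^4 + 9x^3 + 12x^2
  (4x)(5x^2 + 3x + 4) = 20x^3 + 12x^2 + 16x
  (-2)(5x^2 + 3x + 4) = -10x^2 - 6x - 8
Sum: 15x^4 + 29x^3 + 14x^2 + 10x - 8


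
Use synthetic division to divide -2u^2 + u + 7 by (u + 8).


Synthetic division with c = -8. Coefficients: -2, 1, 7
Bring down -2.
  -2 * -8 = 16; 16 + 1 = 17
  17 * -8 = -136; -136 + 7 = -129
Quotient: -2u + 17, Remainder: -129


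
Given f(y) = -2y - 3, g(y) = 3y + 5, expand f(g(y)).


Substitute g(y) into f:
f(g(y)) = -2*(3y + 5) + (-3)
Expand and combine: -6y - 13


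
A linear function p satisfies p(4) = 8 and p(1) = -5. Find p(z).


p(z) = mz + b. Using p(4)=8, p(1)=-5:
m = (8 + 5)/(4 - 1) = 13/3 = 13/3
b = 8 - m*(4) = 8 - 52/3 = -28/3
p(z) = (13/3)z - (28/3)


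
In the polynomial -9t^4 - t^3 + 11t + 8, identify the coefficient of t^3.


Read off the coefficient of t^3: -1


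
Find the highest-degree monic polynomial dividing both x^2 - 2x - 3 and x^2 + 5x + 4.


Factor each:
  x^2 - 2x - 3 = (x + 1)(x - 3)
  x^2 + 5x + 4 = (x + 1)(x + 4)
Common monic factor: x + 1


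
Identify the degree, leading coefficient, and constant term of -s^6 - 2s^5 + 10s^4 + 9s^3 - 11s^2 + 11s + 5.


Highest power of s is 6, with coefficient -1. Constant term is 5.
Degree = 6, leading coefficient = -1, constant term = 5


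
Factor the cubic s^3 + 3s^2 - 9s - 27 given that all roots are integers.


Try integer roots (divisors of -27). s=3: p(3)=0.
Divide out (s - 3): quotient is s^2 + 6s + 9.
Factor the quadratic: (s + 3)(s + 3)
Result: (s - 3)(s + 3)(s + 3)


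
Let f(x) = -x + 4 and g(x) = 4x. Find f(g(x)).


Substitute g(x) into f:
f(g(x)) = -1*(4x) + 4
Expand and combine: -4x + 4


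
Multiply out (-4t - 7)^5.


Expand (-4t - 7)^5 by repeated multiplication:
  (-4t - 7)^2 = 16t^2 + 56t + 49
  (-4t - 7)^3 = -64t^3 - 336t^2 - 588t - 343
  (-4t - 7)^4 = 256t^4 + 1792t^3 + 4704t^2 + 5488t + 2401
= -1024t^5 - 8960t^4 - 31360t^3 - 54880t^2 - 48020t - 16807


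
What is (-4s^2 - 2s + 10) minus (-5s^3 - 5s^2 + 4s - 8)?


Distribute the minus sign:
  (-4s^2 - 2s + 10)
- (-5s^3 - 5s^2 + 4s - 8)
Negate second polynomial: 5s^3 + 5s^2 - 4s + 8
Add: 5s^3 + s^2 - 6s + 18


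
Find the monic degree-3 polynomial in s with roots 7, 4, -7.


p(s) = (s - 7)(s - 4)(s + 7)
Expand: s^3 - 4s^2 - 49s + 196


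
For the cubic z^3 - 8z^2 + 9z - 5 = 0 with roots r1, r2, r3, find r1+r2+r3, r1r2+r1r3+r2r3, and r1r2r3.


Monic cubic z^3+bz^2+cz+d=0: sum=-b, pairwise sum=c, product=-d.
b=-8, c=9, d=-5
r1+r2+r3 = 8
r1r2+r1r3+r2r3 = 9
r1r2r3 = 5


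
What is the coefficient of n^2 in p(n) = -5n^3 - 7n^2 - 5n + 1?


Read off the coefficient of n^2: -7


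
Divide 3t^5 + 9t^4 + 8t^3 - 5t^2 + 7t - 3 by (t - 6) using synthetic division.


Synthetic division with c = 6. Coefficients: 3, 9, 8, -5, 7, -3
Bring down 3.
  3 * 6 = 18; 18 + 9 = 27
  27 * 6 = 162; 162 + 8 = 170
  170 * 6 = 1020; 1020 - 5 = 1015
  1015 * 6 = 6090; 6090 + 7 = 6097
  6097 * 6 = 36582; 36582 - 3 = 36579
Quotient: 3t^4 + 27t^3 + 170t^2 + 1015t + 6097, Remainder: 36579


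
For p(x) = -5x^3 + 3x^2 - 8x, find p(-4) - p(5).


p(-4) = 400
p(5) = -590
p(-4) - p(5) = 400 + 590 = 990


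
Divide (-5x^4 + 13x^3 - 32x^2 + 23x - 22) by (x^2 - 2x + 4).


(-5x^4 + 13x^3 - 32x^2 + 23x - 22) / (x^2 - 2x + 4)
Step 1: -5x^2 * (x^2 - 2x + 4) = -5x^4 + 10x^3 - 20x^2; subtract.
Step 2: 3x * (x^2 - 2x + 4) = 3x^3 - 6x^2 + 12x; subtract.
Step 3: -6 * (x^2 - 2x + 4) = -6x^2 + 12x - 24; subtract.
Quotient: -5x^2 + 3x - 6, Remainder: -x + 2


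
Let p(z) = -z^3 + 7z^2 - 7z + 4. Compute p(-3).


Using direct substitution:
  -1 * (-3)^3 = 27
  7 * (-3)^2 = 63
  -7 * (-3)^1 = 21
  constant: 4
Sum = 27 + 63 + 21 + 4 = 115


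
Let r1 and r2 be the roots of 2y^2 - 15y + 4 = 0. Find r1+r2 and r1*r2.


For ay^2+by+c=0: sum = -b/a, product = c/a.
a=2, b=-15, c=4
Sum = -(-15)/2 = 15/2
Product = (4)/2 = 2


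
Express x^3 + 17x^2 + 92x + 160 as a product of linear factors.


Try integer roots (divisors of 160). x=-8: p(-8)=0.
Divide out (x + 8): quotient is x^2 + 9x + 20.
Factor the quadratic: (x + 4)(x + 5)
Result: (x + 8)(x + 4)(x + 5)


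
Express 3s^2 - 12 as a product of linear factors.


Roots satisfy r1 + r2 = -b/a = 0 and r1*r2 = c/a = -4.
So r1 = -2, r2 = 2.
3s^2 - 12 = 3(s - r1)(s - r2) = 3(s + 2)(s - 2)


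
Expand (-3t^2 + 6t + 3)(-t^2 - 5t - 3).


Distribute each term of the first polynomial:
  (-3t^2)(-t^2 - 5t - 3) = 3t^4 + 15t^3 + 9t^2
  (6t)(-t^2 - 5t - 3) = -6t^3 - 30t^2 - 18t
  (3)(-t^2 - 5t - 3) = -3t^2 - 15t - 9
Sum: 3t^4 + 9t^3 - 24t^2 - 33t - 9


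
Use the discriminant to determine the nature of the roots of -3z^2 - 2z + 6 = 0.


D = b^2 - 4ac = (-2)^2 - 4(-3)(6) = 4 + 72 = 76
Since D > 0: two distinct irrational roots


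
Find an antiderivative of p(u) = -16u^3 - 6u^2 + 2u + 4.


Reverse power rule on each term:
  ∫ -16u^3 du = -4u^4
  ∫ -6u^2 du = -2u^3
  ∫ 2u du = u^2
  ∫ 4 du = 4u
F(u) = -4u^4 - 2u^3 + u^2 + 4u + C


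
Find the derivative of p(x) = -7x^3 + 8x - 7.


Apply the power rule term by term:
  d/dx(-7x^3) = -21x^2
  d/dx(8x) = 8
  d/dx(-7) = 0
p'(x) = -21x^2 + 8


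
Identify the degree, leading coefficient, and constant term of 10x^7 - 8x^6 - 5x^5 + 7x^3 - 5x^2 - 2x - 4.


Highest power of x is 7, with coefficient 10. Constant term is -4.
Degree = 7, leading coefficient = 10, constant term = -4


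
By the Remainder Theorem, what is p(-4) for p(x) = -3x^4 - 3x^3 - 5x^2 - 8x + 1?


By the Remainder Theorem, the remainder equals p(-4):
  -3*(-4)^4 = -768
  -3*(-4)^3 = 192
  -5*(-4)^2 = -80
  -8*(-4)^1 = 32
  constant: 1
Sum: -768 + 192 - 80 + 32 + 1 = -623


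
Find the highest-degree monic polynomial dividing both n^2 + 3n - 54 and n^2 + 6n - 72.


Factor each:
  n^2 + 3n - 54 = (n - 6)(n + 9)
  n^2 + 6n - 72 = (n - 6)(n + 12)
Common monic factor: n - 6


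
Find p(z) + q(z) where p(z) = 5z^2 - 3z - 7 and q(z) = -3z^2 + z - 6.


Align terms by degree and add:
  5z^2 - 3z - 7
  -3z^2 + z - 6
= 2z^2 - 2z - 13


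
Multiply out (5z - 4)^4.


Expand (5z - 4)^4 by repeated multiplication:
  (5z - 4)^2 = 25z^2 - 40z + 16
  (5z - 4)^3 = 125z^3 - 300z^2 + 240z - 64
= 625z^4 - 2000z^3 + 2400z^2 - 1280z + 256


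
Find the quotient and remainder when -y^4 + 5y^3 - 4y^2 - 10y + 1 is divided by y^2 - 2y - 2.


(-y^4 + 5y^3 - 4y^2 - 10y + 1) / (y^2 - 2y - 2)
Step 1: -y^2 * (y^2 - 2y - 2) = -y^4 + 2y^3 + 2y^2; subtract.
Step 2: 3y * (y^2 - 2y - 2) = 3y^3 - 6y^2 - 6y; subtract.
Step 3: 0 * (y^2 - 2y - 2) = 0; subtract.
Quotient: -y^2 + 3y, Remainder: -4y + 1


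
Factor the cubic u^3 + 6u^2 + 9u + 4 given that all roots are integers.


Try integer roots (divisors of 4). u=-1: p(-1)=0.
Divide out (u + 1): quotient is u^2 + 5u + 4.
Factor the quadratic: (u + 1)(u + 4)
Result: (u + 1)(u + 1)(u + 4)


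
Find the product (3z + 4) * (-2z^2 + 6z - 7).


Distribute each term of the first polynomial:
  (3z)(-2z^2 + 6z - 7) = -6z^3 + 18z^2 - 21z
  (4)(-2z^2 + 6z - 7) = -8z^2 + 24z - 28
Sum: -6z^3 + 10z^2 + 3z - 28


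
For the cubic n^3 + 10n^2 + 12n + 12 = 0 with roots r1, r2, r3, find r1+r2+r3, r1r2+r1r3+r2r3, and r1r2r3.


Monic cubic n^3+bn^2+cn+d=0: sum=-b, pairwise sum=c, product=-d.
b=10, c=12, d=12
r1+r2+r3 = -10
r1r2+r1r3+r2r3 = 12
r1r2r3 = -12


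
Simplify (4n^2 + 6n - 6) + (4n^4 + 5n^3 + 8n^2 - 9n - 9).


Align terms by degree and add:
  4n^2 + 6n - 6
+ 4n^4 + 5n^3 + 8n^2 - 9n - 9
= 4n^4 + 5n^3 + 12n^2 - 3n - 15


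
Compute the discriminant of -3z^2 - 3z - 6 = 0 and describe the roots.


D = b^2 - 4ac = (-3)^2 - 4(-3)(-6) = 9 - 72 = -63
Since D < 0: two complex conjugate roots (no real roots)


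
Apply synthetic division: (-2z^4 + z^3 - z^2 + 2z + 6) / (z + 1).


Synthetic division with c = -1. Coefficients: -2, 1, -1, 2, 6
Bring down -2.
  -2 * -1 = 2; 2 + 1 = 3
  3 * -1 = -3; -3 - 1 = -4
  -4 * -1 = 4; 4 + 2 = 6
  6 * -1 = -6; -6 + 6 = 0
Quotient: -2z^3 + 3z^2 - 4z + 6, Remainder: 0


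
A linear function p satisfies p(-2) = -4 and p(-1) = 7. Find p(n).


p(n) = mn + b. Using p(-2)=-4, p(-1)=7:
m = (-4 - 7)/(-2 + 1) = -11/-1 = 11
b = -4 - m*(-2) = -4 + 22 = 18
p(n) = 11n + 18


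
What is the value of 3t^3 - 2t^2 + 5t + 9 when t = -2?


Using direct substitution:
  3 * (-2)^3 = -24
  -2 * (-2)^2 = -8
  5 * (-2)^1 = -10
  constant: 9
Sum = -24 - 8 - 10 + 9 = -33


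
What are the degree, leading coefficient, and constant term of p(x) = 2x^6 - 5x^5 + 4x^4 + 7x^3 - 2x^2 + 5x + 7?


Highest power of x is 6, with coefficient 2. Constant term is 7.
Degree = 6, leading coefficient = 2, constant term = 7


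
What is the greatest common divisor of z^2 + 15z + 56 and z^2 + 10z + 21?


Factor each:
  z^2 + 15z + 56 = (z + 7)(z + 8)
  z^2 + 10z + 21 = (z + 7)(z + 3)
Common monic factor: z + 7


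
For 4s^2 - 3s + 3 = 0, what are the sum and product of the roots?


For as^2+bs+c=0: sum = -b/a, product = c/a.
a=4, b=-3, c=3
Sum = -(-3)/4 = 3/4
Product = (3)/4 = 3/4


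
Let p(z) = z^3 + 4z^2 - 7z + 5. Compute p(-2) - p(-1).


p(-2) = 27
p(-1) = 15
p(-2) - p(-1) = 27 - 15 = 12


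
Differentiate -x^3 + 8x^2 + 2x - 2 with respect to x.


Apply the power rule term by term:
  d/dx(-x^3) = -3x^2
  d/dx(8x^2) = 16x
  d/dx(2x) = 2
  d/dx(-2) = 0
p'(x) = -3x^2 + 16x + 2


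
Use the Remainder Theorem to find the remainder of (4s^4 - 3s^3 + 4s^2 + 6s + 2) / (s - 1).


By the Remainder Theorem, the remainder equals p(1):
  4*(1)^4 = 4
  -3*(1)^3 = -3
  4*(1)^2 = 4
  6*(1)^1 = 6
  constant: 2
Sum: 4 - 3 + 4 + 6 + 2 = 13


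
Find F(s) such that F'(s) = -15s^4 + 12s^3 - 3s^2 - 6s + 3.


Reverse power rule on each term:
  ∫ -15s^4 ds = -3s^5
  ∫ 12s^3 ds = 3s^4
  ∫ -3s^2 ds = -s^3
  ∫ -6s ds = -3s^2
  ∫ 3 ds = 3s
F(s) = -3s^5 + 3s^4 - s^3 - 3s^2 + 3s + C


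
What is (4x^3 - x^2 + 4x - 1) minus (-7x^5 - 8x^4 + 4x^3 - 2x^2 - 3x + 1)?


Distribute the minus sign:
  (4x^3 - x^2 + 4x - 1)
- (-7x^5 - 8x^4 + 4x^3 - 2x^2 - 3x + 1)
Negate second polynomial: 7x^5 + 8x^4 - 4x^3 + 2x^2 + 3x - 1
Add: 7x^5 + 8x^4 + x^2 + 7x - 2


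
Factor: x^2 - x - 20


Roots satisfy r1 + r2 = -b/a = 1 and r1*r2 = c/a = -20.
So r1 = -4, r2 = 5.
x^2 - x - 20 = (x - r1)(x - r2) = (x + 4)(x - 5)


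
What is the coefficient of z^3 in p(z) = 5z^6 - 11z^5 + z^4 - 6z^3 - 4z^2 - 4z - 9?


Read off the coefficient of z^3: -6


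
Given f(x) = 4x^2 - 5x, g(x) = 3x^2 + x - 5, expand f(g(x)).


Substitute g(x) into f:
f(g(x)) = 4*(3x^2 + x - 5)^2 + (-5)*(3x^2 + x - 5)
(3x^2 + x - 5)^2 = 9x^4 + 6x^3 - 29x^2 - 10x + 25
Expand and combine: 36x^4 + 24x^3 - 131x^2 - 45x + 125


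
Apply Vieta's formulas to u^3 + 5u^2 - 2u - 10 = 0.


Monic cubic u^3+bu^2+cu+d=0: sum=-b, pairwise sum=c, product=-d.
b=5, c=-2, d=-10
r1+r2+r3 = -5
r1r2+r1r3+r2r3 = -2
r1r2r3 = 10


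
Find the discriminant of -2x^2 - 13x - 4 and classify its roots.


D = b^2 - 4ac = (-13)^2 - 4(-2)(-4) = 169 - 32 = 137
Since D > 0: two distinct irrational roots


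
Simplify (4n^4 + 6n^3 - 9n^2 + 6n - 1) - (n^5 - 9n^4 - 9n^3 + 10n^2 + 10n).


Distribute the minus sign:
  (4n^4 + 6n^3 - 9n^2 + 6n - 1)
- (n^5 - 9n^4 - 9n^3 + 10n^2 + 10n)
Negate second polynomial: -n^5 + 9n^4 + 9n^3 - 10n^2 - 10n
Add: -n^5 + 13n^4 + 15n^3 - 19n^2 - 4n - 1


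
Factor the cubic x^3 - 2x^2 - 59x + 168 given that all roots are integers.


Try integer roots (divisors of 168). x=3: p(3)=0.
Divide out (x - 3): quotient is x^2 + x - 56.
Factor the quadratic: (x - 7)(x + 8)
Result: (x - 3)(x - 7)(x + 8)


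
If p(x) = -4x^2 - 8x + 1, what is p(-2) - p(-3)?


p(-2) = 1
p(-3) = -11
p(-2) - p(-3) = 1 + 11 = 12


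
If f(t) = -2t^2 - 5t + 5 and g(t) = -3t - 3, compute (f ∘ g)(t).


Substitute g(t) into f:
f(g(t)) = -2*(-3t - 3)^2 + (-5)*(-3t - 3) + 5
(-3t - 3)^2 = 9t^2 + 18t + 9
Expand and combine: -18t^2 - 21t + 2


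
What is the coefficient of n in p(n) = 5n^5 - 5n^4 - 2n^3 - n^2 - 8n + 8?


Read off the coefficient of n: -8


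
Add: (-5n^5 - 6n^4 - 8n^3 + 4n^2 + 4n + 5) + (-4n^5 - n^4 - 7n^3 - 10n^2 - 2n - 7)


Align terms by degree and add:
  -5n^5 - 6n^4 - 8n^3 + 4n^2 + 4n + 5
  -4n^5 - n^4 - 7n^3 - 10n^2 - 2n - 7
= -9n^5 - 7n^4 - 15n^3 - 6n^2 + 2n - 2


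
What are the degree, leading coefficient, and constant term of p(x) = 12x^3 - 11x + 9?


Highest power of x is 3, with coefficient 12. Constant term is 9.
Degree = 3, leading coefficient = 12, constant term = 9


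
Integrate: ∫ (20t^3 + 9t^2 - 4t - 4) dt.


Reverse power rule on each term:
  ∫ 20t^3 dt = 5t^4
  ∫ 9t^2 dt = 3t^3
  ∫ -4t dt = -2t^2
  ∫ -4 dt = -4t
F(t) = 5t^4 + 3t^3 - 2t^2 - 4t + C


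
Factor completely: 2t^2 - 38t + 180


Roots satisfy r1 + r2 = -b/a = 19 and r1*r2 = c/a = 90.
So r1 = 10, r2 = 9.
2t^2 - 38t + 180 = 2(t - r1)(t - r2) = 2(t - 10)(t - 9)


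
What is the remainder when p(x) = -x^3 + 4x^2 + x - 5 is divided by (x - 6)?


By the Remainder Theorem, the remainder equals p(6):
  -1*(6)^3 = -216
  4*(6)^2 = 144
  1*(6)^1 = 6
  constant: -5
Sum: -216 + 144 + 6 - 5 = -71


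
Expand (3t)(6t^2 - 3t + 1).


Distribute each term of the first polynomial:
  (3t)(6t^2 - 3t + 1) = 18t^3 - 9t^2 + 3t
Sum: 18t^3 - 9t^2 + 3t


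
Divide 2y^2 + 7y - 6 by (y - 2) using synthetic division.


Synthetic division with c = 2. Coefficients: 2, 7, -6
Bring down 2.
  2 * 2 = 4; 4 + 7 = 11
  11 * 2 = 22; 22 - 6 = 16
Quotient: 2y + 11, Remainder: 16


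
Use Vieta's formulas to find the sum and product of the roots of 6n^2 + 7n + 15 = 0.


For an^2+bn+c=0: sum = -b/a, product = c/a.
a=6, b=7, c=15
Sum = -(7)/6 = -7/6
Product = (15)/6 = 5/2


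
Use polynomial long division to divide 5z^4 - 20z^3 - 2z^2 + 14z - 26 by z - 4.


(5z^4 - 20z^3 - 2z^2 + 14z - 26) / (z - 4)
Step 1: 5z^3 * (z - 4) = 5z^4 - 20z^3; subtract.
Step 2: 0 * (z - 4) = 0; subtract.
Step 3: -2z * (z - 4) = -2z^2 + 8z; subtract.
Step 4: 6 * (z - 4) = 6z - 24; subtract.
Quotient: 5z^3 - 2z + 6, Remainder: -2


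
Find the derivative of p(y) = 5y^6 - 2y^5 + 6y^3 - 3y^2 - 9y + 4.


Apply the power rule term by term:
  d/dy(5y^6) = 30y^5
  d/dy(-2y^5) = -10y^4
  d/dy(6y^3) = 18y^2
  d/dy(-3y^2) = -6y
  d/dy(-9y) = -9
  d/dy(4) = 0
p'(y) = 30y^5 - 10y^4 + 18y^2 - 6y - 9


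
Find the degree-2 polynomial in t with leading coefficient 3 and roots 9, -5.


p(t) = 3(t - 9)(t + 5)
Expand: 3t^2 - 12t - 135


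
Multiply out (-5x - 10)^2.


Expand (-5x - 10)^2 by repeated multiplication:
= 25x^2 + 100x + 100


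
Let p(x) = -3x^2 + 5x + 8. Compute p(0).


Using direct substitution:
  -3 * (0)^2 = 0
  5 * (0)^1 = 0
  constant: 8
Sum = 0 + 0 + 8 = 8


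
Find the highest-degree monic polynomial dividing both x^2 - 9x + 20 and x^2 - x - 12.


Factor each:
  x^2 - 9x + 20 = (x - 4)(x - 5)
  x^2 - x - 12 = (x - 4)(x + 3)
Common monic factor: x - 4


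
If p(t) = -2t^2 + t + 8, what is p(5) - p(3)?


p(5) = -37
p(3) = -7
p(5) - p(3) = -37 + 7 = -30


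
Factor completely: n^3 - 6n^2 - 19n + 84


Try integer roots (divisors of 84). n=3: p(3)=0.
Divide out (n - 3): quotient is n^2 - 3n - 28.
Factor the quadratic: (n - 7)(n + 4)
Result: (n - 3)(n - 7)(n + 4)


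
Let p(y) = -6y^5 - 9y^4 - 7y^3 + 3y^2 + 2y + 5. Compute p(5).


Using direct substitution:
  -6 * (5)^5 = -18750
  -9 * (5)^4 = -5625
  -7 * (5)^3 = -875
  3 * (5)^2 = 75
  2 * (5)^1 = 10
  constant: 5
Sum = -18750 - 5625 - 875 + 75 + 10 + 5 = -25160


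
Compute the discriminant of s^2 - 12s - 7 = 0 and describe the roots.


D = b^2 - 4ac = (-12)^2 - 4(1)(-7) = 144 + 28 = 172
Since D > 0: two distinct irrational roots


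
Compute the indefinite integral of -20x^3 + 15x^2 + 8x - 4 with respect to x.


Reverse power rule on each term:
  ∫ -20x^3 dx = -5x^4
  ∫ 15x^2 dx = 5x^3
  ∫ 8x dx = 4x^2
  ∫ -4 dx = -4x
F(x) = -5x^4 + 5x^3 + 4x^2 - 4x + C


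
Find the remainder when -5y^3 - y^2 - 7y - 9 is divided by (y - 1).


By the Remainder Theorem, the remainder equals p(1):
  -5*(1)^3 = -5
  -1*(1)^2 = -1
  -7*(1)^1 = -7
  constant: -9
Sum: -5 - 1 - 7 - 9 = -22


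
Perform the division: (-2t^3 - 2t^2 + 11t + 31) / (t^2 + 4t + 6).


(-2t^3 - 2t^2 + 11t + 31) / (t^2 + 4t + 6)
Step 1: -2t * (t^2 + 4t + 6) = -2t^3 - 8t^2 - 12t; subtract.
Step 2: 6 * (t^2 + 4t + 6) = 6t^2 + 24t + 36; subtract.
Quotient: -2t + 6, Remainder: -t - 5


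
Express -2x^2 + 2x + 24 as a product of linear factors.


Roots satisfy r1 + r2 = -b/a = 1 and r1*r2 = c/a = -12.
So r1 = 4, r2 = -3.
-2x^2 + 2x + 24 = -2(x - r1)(x - r2) = -2(x - 4)(x + 3)


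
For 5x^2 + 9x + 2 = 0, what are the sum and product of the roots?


For ax^2+bx+c=0: sum = -b/a, product = c/a.
a=5, b=9, c=2
Sum = -(9)/5 = -9/5
Product = (2)/5 = 2/5


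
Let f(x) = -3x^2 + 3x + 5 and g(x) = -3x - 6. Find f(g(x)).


Substitute g(x) into f:
f(g(x)) = -3*(-3x - 6)^2 + 3*(-3x - 6) + 5
(-3x - 6)^2 = 9x^2 + 36x + 36
Expand and combine: -27x^2 - 117x - 121


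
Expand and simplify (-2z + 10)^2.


Expand (-2z + 10)^2 by repeated multiplication:
= 4z^2 - 40z + 100


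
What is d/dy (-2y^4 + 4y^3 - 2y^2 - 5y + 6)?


Apply the power rule term by term:
  d/dy(-2y^4) = -8y^3
  d/dy(4y^3) = 12y^2
  d/dy(-2y^2) = -4y
  d/dy(-5y) = -5
  d/dy(6) = 0
p'(y) = -8y^3 + 12y^2 - 4y - 5


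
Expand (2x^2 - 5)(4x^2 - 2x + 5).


Distribute each term of the first polynomial:
  (2x^2)(4x^2 - 2x + 5) = 8x^4 - 4x^3 + 10x^2
  (-5)(4x^2 - 2x + 5) = -20x^2 + 10x - 25
Sum: 8x^4 - 4x^3 - 10x^2 + 10x - 25


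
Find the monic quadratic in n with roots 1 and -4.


p(n) = (n - 1)(n + 4)
Expand: n^2 + 3n - 4


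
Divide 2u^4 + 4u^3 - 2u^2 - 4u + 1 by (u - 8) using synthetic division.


Synthetic division with c = 8. Coefficients: 2, 4, -2, -4, 1
Bring down 2.
  2 * 8 = 16; 16 + 4 = 20
  20 * 8 = 160; 160 - 2 = 158
  158 * 8 = 1264; 1264 - 4 = 1260
  1260 * 8 = 10080; 10080 + 1 = 10081
Quotient: 2u^3 + 20u^2 + 158u + 1260, Remainder: 10081


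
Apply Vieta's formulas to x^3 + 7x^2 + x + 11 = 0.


Monic cubic x^3+bx^2+cx+d=0: sum=-b, pairwise sum=c, product=-d.
b=7, c=1, d=11
r1+r2+r3 = -7
r1r2+r1r3+r2r3 = 1
r1r2r3 = -11


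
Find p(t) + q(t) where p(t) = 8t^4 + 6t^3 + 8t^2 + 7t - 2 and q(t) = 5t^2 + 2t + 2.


Align terms by degree and add:
  8t^4 + 6t^3 + 8t^2 + 7t - 2
+ 5t^2 + 2t + 2
= 8t^4 + 6t^3 + 13t^2 + 9t


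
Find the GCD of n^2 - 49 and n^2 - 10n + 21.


Factor each:
  n^2 - 49 = (n - 7)(n + 7)
  n^2 - 10n + 21 = (n - 7)(n - 3)
Common monic factor: n - 7


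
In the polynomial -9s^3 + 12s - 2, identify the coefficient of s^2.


Read off the coefficient of s^2: 0


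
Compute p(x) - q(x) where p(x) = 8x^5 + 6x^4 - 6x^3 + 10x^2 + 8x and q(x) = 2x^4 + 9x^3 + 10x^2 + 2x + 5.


Distribute the minus sign:
  (8x^5 + 6x^4 - 6x^3 + 10x^2 + 8x)
- (2x^4 + 9x^3 + 10x^2 + 2x + 5)
Negate second polynomial: -2x^4 - 9x^3 - 10x^2 - 2x - 5
Add: 8x^5 + 4x^4 - 15x^3 + 6x - 5


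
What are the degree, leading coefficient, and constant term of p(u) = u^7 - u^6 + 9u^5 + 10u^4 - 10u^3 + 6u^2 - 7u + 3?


Highest power of u is 7, with coefficient 1. Constant term is 3.
Degree = 7, leading coefficient = 1, constant term = 3


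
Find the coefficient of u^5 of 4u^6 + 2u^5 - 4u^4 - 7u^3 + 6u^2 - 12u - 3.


Read off the coefficient of u^5: 2


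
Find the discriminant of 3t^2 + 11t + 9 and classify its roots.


D = b^2 - 4ac = (11)^2 - 4(3)(9) = 121 - 108 = 13
Since D > 0: two distinct irrational roots


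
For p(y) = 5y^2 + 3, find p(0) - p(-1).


p(0) = 3
p(-1) = 8
p(0) - p(-1) = 3 - 8 = -5


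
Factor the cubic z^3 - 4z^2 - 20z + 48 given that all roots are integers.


Try integer roots (divisors of 48). z=-4: p(-4)=0.
Divide out (z + 4): quotient is z^2 - 8z + 12.
Factor the quadratic: (z - 6)(z - 2)
Result: (z + 4)(z - 6)(z - 2)


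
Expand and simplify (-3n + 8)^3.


Expand (-3n + 8)^3 by repeated multiplication:
  (-3n + 8)^2 = 9n^2 - 48n + 64
= -27n^3 + 216n^2 - 576n + 512


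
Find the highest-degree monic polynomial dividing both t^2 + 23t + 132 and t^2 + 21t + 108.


Factor each:
  t^2 + 23t + 132 = (t + 12)(t + 11)
  t^2 + 21t + 108 = (t + 12)(t + 9)
Common monic factor: t + 12


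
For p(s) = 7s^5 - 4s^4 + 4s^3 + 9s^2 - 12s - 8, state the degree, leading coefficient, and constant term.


Highest power of s is 5, with coefficient 7. Constant term is -8.
Degree = 5, leading coefficient = 7, constant term = -8


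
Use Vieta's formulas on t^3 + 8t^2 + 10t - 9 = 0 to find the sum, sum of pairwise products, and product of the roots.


Monic cubic t^3+bt^2+ct+d=0: sum=-b, pairwise sum=c, product=-d.
b=8, c=10, d=-9
r1+r2+r3 = -8
r1r2+r1r3+r2r3 = 10
r1r2r3 = 9


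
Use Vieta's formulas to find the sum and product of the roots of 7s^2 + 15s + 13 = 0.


For as^2+bs+c=0: sum = -b/a, product = c/a.
a=7, b=15, c=13
Sum = -(15)/7 = -15/7
Product = (13)/7 = 13/7


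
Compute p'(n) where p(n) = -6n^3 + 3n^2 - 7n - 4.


Apply the power rule term by term:
  d/dn(-6n^3) = -18n^2
  d/dn(3n^2) = 6n
  d/dn(-7n) = -7
  d/dn(-4) = 0
p'(n) = -18n^2 + 6n - 7


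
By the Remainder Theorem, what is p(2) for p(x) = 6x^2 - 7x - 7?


By the Remainder Theorem, the remainder equals p(2):
  6*(2)^2 = 24
  -7*(2)^1 = -14
  constant: -7
Sum: 24 - 14 - 7 = 3


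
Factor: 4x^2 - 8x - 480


Roots satisfy r1 + r2 = -b/a = 2 and r1*r2 = c/a = -120.
So r1 = 12, r2 = -10.
4x^2 - 8x - 480 = 4(x - r1)(x - r2) = 4(x - 12)(x + 10)
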